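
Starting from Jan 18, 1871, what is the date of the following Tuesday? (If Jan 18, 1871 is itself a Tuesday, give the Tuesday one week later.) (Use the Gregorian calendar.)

Jan 18, 1871 is a Wednesday.
From Wednesday to the next Tuesday is 6 days.
Jan 18, 1871 + 6 = Jan 24, 1871.

January 24, 1871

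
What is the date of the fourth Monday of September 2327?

September 1, 2327 is a Thursday.
The first Monday is therefore September 5 (4 days later).
The fourth Monday is 5 + 3×7 = September 26.

September 26, 2327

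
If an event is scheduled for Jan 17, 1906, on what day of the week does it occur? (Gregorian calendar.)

Wednesday

Doomsday rule: the anchor day for the 1900s is Wednesday. For year 06: 6÷12 = 0 r 6, and 6÷4 = 1, so 0+6+1 = 7.
Wednesday + 7 ≡ Wednesday — that's 1906's doomsday.
In January the doomsday date is Jan 3 (1906 is not a leap year).
Jan 17 is 14 days after Jan 3; 14 mod 7 = 0, so Wednesday + 0 = Wednesday.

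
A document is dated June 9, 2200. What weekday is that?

Doomsday rule: the anchor day for the 2200s is Friday. For year 00: 0÷12 = 0 r 0, and 0÷4 = 0, so 0+0+0 = 0.
Friday + 0 ≡ Friday — that's 2200's doomsday.
In June the doomsday date is Jun 6.
Jun 9 is 3 days after Jun 6; 3 mod 7 = 3, so Friday + 3 = Monday.

Monday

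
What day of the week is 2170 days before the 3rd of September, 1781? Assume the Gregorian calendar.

First find the weekday of Sep 3, 1781. Doomsday rule: the anchor day for the 1700s is Sunday. For year 81: 81÷12 = 6 r 9, and 9÷4 = 2, so 6+9+2 = 17.
Sunday + 17 ≡ Wednesday — that's 1781's doomsday.
In September the doomsday date is Sep 5.
Sep 3 is 2 days before Sep 5; 2 mod 7 = 2, so Wednesday − 2 = Monday.
2170 mod 7 = 0, so 2170 days before a Monday is Monday − 0 = Monday.

Monday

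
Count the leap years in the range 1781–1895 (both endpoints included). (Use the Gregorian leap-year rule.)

Multiples of 4 in [1781,1895]: 28.
Of those, multiples of 100: 1 (not leap unless ÷400).
Multiples of 400: 0.
Leap years = 28 − 1 + 0 = 27.

27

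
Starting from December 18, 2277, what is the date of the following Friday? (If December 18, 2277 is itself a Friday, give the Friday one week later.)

December 21, 2277

Dec 18, 2277 is a Tuesday.
From Tuesday to the next Friday is 3 days.
Dec 18, 2277 + 3 = Dec 21, 2277.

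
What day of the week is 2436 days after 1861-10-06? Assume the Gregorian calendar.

Sunday

First find the weekday of Oct 6, 1861. Doomsday rule: the anchor day for the 1800s is Friday. For year 61: 61÷12 = 5 r 1, and 1÷4 = 0, so 5+1+0 = 6.
Friday + 6 ≡ Thursday — that's 1861's doomsday.
In October the doomsday date is Oct 10.
Oct 6 is 4 days before Oct 10; 4 mod 7 = 4, so Thursday − 4 = Sunday.
2436 mod 7 = 0, so 2436 days after a Sunday is Sunday + 0 = Sunday.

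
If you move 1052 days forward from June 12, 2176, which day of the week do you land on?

Jun 12, 2176 is a Wednesday.
1052 mod 7 = 2, so 1052 days after a Wednesday is Wednesday + 2 = Friday.

Friday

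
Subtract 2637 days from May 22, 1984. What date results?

March 3, 1977

−366 (one year; includes Feb 29, 1984) → May 22, 1983 (2271 left).
−365 (one year) → May 22, 1982 (1906 left).
−365 (one year) → May 22, 1981 (1541 left).
−365 (one year) → May 22, 1980 (1176 left).
−366 (one year; includes Feb 29, 1980) → May 22, 1979 (810 left).
−365 (one year) → May 22, 1978 (445 left).
−365 (one year) → May 22, 1977 (80 left).
−22 → Apr 30, 1977 (end of Apr, 30 days; 58 left).
−30 → Mar 31, 1977 (end of Mar, 31 days; 28 left).
−28 → Mar 3, 1977.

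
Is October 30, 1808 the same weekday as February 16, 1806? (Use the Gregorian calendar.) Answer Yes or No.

Yes

From Feb 16, 1806 to Oct 30, 1808 is 987 days.
987 mod 7 = 0, so they are the same weekday.
(Feb 16, 1806 is a Sunday; Oct 30, 1808 is a Sunday.)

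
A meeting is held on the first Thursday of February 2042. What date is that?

February 1, 2042 is a Saturday.
The first Thursday is therefore February 6 (5 days later).

February 6, 2042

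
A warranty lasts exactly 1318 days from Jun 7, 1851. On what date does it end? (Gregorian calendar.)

+366 (one year; includes Feb 29, 1852) → Jun 7, 1852 (952 left).
+365 (one year) → Jun 7, 1853 (587 left).
+365 (one year) → Jun 7, 1854 (222 left).
Jun has 30 days: +24 → Jul 1, 1854 (198 left).
Jul has 31 days: +31 → Aug 1, 1854 (167 left).
Aug has 31 days: +31 → Sep 1, 1854 (136 left).
Sep has 30 days: +30 → Oct 1, 1854 (106 left).
Oct has 31 days: +31 → Nov 1, 1854 (75 left).
Nov has 30 days: +30 → Dec 1, 1854 (45 left).
Dec has 31 days: +31 → Jan 1, 1855 (14 left).
+14 → Jan 15, 1855.

January 15, 1855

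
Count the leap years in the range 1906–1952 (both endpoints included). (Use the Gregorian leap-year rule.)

12

Multiples of 4 in [1906,1952]: 12.
Of those, multiples of 100: 0 (not leap unless ÷400).
Multiples of 400: 0.
Leap years = 12 − 0 + 0 = 12.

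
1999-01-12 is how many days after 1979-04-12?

7215

Apr 12, 1979 → Apr 12, 1980: 366 days (Feb 29, 1980 is in that span).
Apr 12, 1980 → Apr 12, 1981: 365 days.
Apr 12, 1981 → Apr 12, 1982: 365 days.
Apr 12, 1982 → Apr 12, 1983: 365 days.
Apr 12, 1983 → Apr 12, 1984: 366 days (Feb 29, 1984 is in that span).
Apr 12, 1984 → Apr 12, 1985: 365 days.
Apr 12, 1985 → Apr 12, 1986: 365 days.
Apr 12, 1986 → Apr 12, 1987: 365 days.
Apr 12, 1987 → Apr 12, 1988: 366 days (Feb 29, 1988 is in that span).
Apr 12, 1988 → Apr 12, 1989: 365 days.
Apr 12, 1989 → Apr 12, 1990: 365 days.
Apr 12, 1990 → Apr 12, 1991: 365 days.
Apr 12, 1991 → Apr 12, 1992: 366 days (Feb 29, 1992 is in that span).
Apr 12, 1992 → Apr 12, 1993: 365 days.
Apr 12, 1993 → Apr 12, 1994: 365 days.
Apr 12, 1994 → Apr 12, 1995: 365 days.
Apr 12, 1995 → Apr 12, 1996: 366 days (Feb 29, 1996 is in that span).
Apr 12, 1996 → Apr 12, 1997: 365 days.
Apr 12, 1997 → Apr 12, 1998: 365 days.
Apr 12, 1998 → May 12, 1998: 30 days (April has 30).
May 12, 1998 → Jun 12, 1998: 31 days (May has 31).
Jun 12, 1998 → Jul 12, 1998: 30 days (June has 30).
Jul 12, 1998 → Aug 12, 1998: 31 days (July has 31).
Aug 12, 1998 → Sep 12, 1998: 31 days (August has 31).
Sep 12, 1998 → Oct 12, 1998: 30 days (September has 30).
Oct 12, 1998 → Nov 12, 1998: 31 days (October has 31).
Nov 12, 1998 → Dec 12, 1998: 30 days (November has 30).
Dec 12, 1998 → Jan 12, 1999: 31 days.
Total: 7215 days.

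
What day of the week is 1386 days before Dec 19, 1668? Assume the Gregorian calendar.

Dec 19, 1668 is a Wednesday.
1386 mod 7 = 0, so 1386 days before a Wednesday is Wednesday − 0 = Wednesday.

Wednesday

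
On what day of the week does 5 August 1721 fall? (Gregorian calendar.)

Tuesday

Doomsday rule: the anchor day for the 1700s is Sunday. For year 21: 21÷12 = 1 r 9, and 9÷4 = 2, so 1+9+2 = 12.
Sunday + 12 ≡ Friday — that's 1721's doomsday.
In August the doomsday date is Aug 8.
Aug 5 is 3 days before Aug 8; 3 mod 7 = 3, so Friday − 3 = Tuesday.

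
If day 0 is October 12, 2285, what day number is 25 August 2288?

1048

Oct 12, 2285 → Oct 12, 2286: 365 days.
Oct 12, 2286 → Oct 12, 2287: 365 days.
Oct 12, 2287 → Nov 12, 2287: 31 days (October has 31).
Nov 12, 2287 → Dec 12, 2287: 30 days (November has 30).
Dec 12, 2287 → Jan 12, 2288: 31 days (December has 31).
Jan 12, 2288 → Feb 12, 2288: 31 days (January has 31).
Feb 12, 2288 → Mar 12, 2288: 29 days (February has 29).
Mar 12, 2288 → Apr 12, 2288: 31 days (March has 31).
Apr 12, 2288 → May 12, 2288: 30 days (April has 30).
May 12, 2288 → Jun 12, 2288: 31 days (May has 31).
Jun 12, 2288 → Jul 12, 2288: 30 days (June has 30).
Jul 12, 2288 → Aug 12, 2288: 31 days (July has 31).
Aug 12, 2288 → Aug 25, 2288: 13 days.
Total: 1048 days.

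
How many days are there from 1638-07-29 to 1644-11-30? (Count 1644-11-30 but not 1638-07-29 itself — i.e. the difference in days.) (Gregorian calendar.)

2316

Jul 29, 1638 → Jul 29, 1639: 365 days.
Jul 29, 1639 → Jul 29, 1640: 366 days (Feb 29, 1640 is in that span).
Jul 29, 1640 → Jul 29, 1641: 365 days.
Jul 29, 1641 → Jul 29, 1642: 365 days.
Jul 29, 1642 → Jul 29, 1643: 365 days.
Jul 29, 1643 → Jul 29, 1644: 366 days (Feb 29, 1644 is in that span).
Jul 29, 1644 → Aug 29, 1644: 31 days (July has 31).
Aug 29, 1644 → Sep 29, 1644: 31 days (August has 31).
Sep 29, 1644 → Oct 29, 1644: 30 days (September has 30).
Oct 29, 1644 → Nov 29, 1644: 31 days (October has 31).
Nov 29, 1644 → Nov 30, 1644: 1 days.
Total: 2316 days.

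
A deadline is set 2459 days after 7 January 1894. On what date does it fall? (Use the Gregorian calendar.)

October 2, 1900

+365 (one year) → Jan 7, 1895 (2094 left).
+365 (one year) → Jan 7, 1896 (1729 left).
+366 (one year; includes Feb 29, 1896) → Jan 7, 1897 (1363 left).
+365 (one year) → Jan 7, 1898 (998 left).
+365 (one year) → Jan 7, 1899 (633 left).
+365 (one year) → Jan 7, 1900 (268 left).
Jan has 31 days: +25 → Feb 1, 1900 (243 left).
Feb has 28 days: +28 → Mar 1, 1900 (215 left).
Mar has 31 days: +31 → Apr 1, 1900 (184 left).
Apr has 30 days: +30 → May 1, 1900 (154 left).
May has 31 days: +31 → Jun 1, 1900 (123 left).
Jun has 30 days: +30 → Jul 1, 1900 (93 left).
Jul has 31 days: +31 → Aug 1, 1900 (62 left).
Aug has 31 days: +31 → Sep 1, 1900 (31 left).
Sep has 30 days: +30 → Oct 1, 1900 (1 left).
+1 → Oct 2, 1900.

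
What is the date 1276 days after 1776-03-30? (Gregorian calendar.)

+365 (one year) → Mar 30, 1777 (911 left).
+365 (one year) → Mar 30, 1778 (546 left).
+365 (one year) → Mar 30, 1779 (181 left).
Mar has 31 days: +2 → Apr 1, 1779 (179 left).
Apr has 30 days: +30 → May 1, 1779 (149 left).
May has 31 days: +31 → Jun 1, 1779 (118 left).
Jun has 30 days: +30 → Jul 1, 1779 (88 left).
Jul has 31 days: +31 → Aug 1, 1779 (57 left).
Aug has 31 days: +31 → Sep 1, 1779 (26 left).
+26 → Sep 27, 1779.

September 27, 1779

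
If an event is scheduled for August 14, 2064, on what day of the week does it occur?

Doomsday rule: the anchor day for the 2000s is Tuesday. For year 64: 64÷12 = 5 r 4, and 4÷4 = 1, so 5+4+1 = 10.
Tuesday + 10 ≡ Friday — that's 2064's doomsday.
In August the doomsday date is Aug 8.
Aug 14 is 6 days after Aug 8; 6 mod 7 = 6, so Friday + 6 = Thursday.

Thursday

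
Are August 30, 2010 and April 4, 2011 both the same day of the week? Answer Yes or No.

From Aug 30, 2010 to Apr 4, 2011 is 217 days.
217 mod 7 = 0, so they are the same weekday.
(Aug 30, 2010 is a Monday; Apr 4, 2011 is a Monday.)

Yes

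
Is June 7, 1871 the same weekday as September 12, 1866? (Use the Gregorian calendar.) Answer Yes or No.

From Sep 12, 1866 to Jun 7, 1871 is 1729 days.
1729 mod 7 = 0, so they are the same weekday.
(Sep 12, 1866 is a Wednesday; Jun 7, 1871 is a Wednesday.)

Yes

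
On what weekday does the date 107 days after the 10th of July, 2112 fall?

Tuesday

First find the weekday of Jul 10, 2112. Doomsday rule: the anchor day for the 2100s is Sunday. For year 12: 12÷12 = 1 r 0, and 0÷4 = 0, so 1+0+0 = 1.
Sunday + 1 ≡ Monday — that's 2112's doomsday.
In July the doomsday date is Jul 11.
Jul 10 is 1 day before Jul 11; 1 mod 7 = 1, so Monday − 1 = Sunday.
107 mod 7 = 2, so 107 days after a Sunday is Sunday + 2 = Tuesday.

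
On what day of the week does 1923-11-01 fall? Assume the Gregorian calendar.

Thursday

January 1, 1923 is a Monday.
Jan 1, 1923 → Feb 1, 1923: 31 days (January has 31).
Feb 1, 1923 → Mar 1, 1923: 28 days (February has 28).
Mar 1, 1923 → Apr 1, 1923: 31 days (March has 31).
Apr 1, 1923 → May 1, 1923: 30 days (April has 30).
May 1, 1923 → Jun 1, 1923: 31 days (May has 31).
Jun 1, 1923 → Jul 1, 1923: 30 days (June has 30).
Jul 1, 1923 → Aug 1, 1923: 31 days (July has 31).
Aug 1, 1923 → Sep 1, 1923: 31 days (August has 31).
Sep 1, 1923 → Oct 1, 1923: 30 days (September has 30).
Oct 1, 1923 → Nov 1, 1923: 31 days.
Total: 304 days.
304 mod 7 = 3, so Monday + 3 = Thursday.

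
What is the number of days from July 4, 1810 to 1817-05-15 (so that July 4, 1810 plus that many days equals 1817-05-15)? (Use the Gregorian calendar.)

Jul 4, 1810 → Jul 4, 1811: 365 days.
Jul 4, 1811 → Jul 4, 1812: 366 days (Feb 29, 1812 is in that span).
Jul 4, 1812 → Jul 4, 1813: 365 days.
Jul 4, 1813 → Jul 4, 1814: 365 days.
Jul 4, 1814 → Jul 4, 1815: 365 days.
Jul 4, 1815 → Jul 4, 1816: 366 days (Feb 29, 1816 is in that span).
Jul 4, 1816 → Aug 4, 1816: 31 days (July has 31).
Aug 4, 1816 → Sep 4, 1816: 31 days (August has 31).
Sep 4, 1816 → Oct 4, 1816: 30 days (September has 30).
Oct 4, 1816 → Nov 4, 1816: 31 days (October has 31).
Nov 4, 1816 → Dec 4, 1816: 30 days (November has 30).
Dec 4, 1816 → Jan 4, 1817: 31 days (December has 31).
Jan 4, 1817 → Feb 4, 1817: 31 days (January has 31).
Feb 4, 1817 → Mar 4, 1817: 28 days (February has 28).
Mar 4, 1817 → Apr 4, 1817: 31 days (March has 31).
Apr 4, 1817 → May 4, 1817: 30 days (April has 30).
May 4, 1817 → May 15, 1817: 11 days.
Total: 2507 days.

2507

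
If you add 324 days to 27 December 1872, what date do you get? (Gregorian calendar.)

Dec has 31 days: +5 → Jan 1, 1873 (319 left).
Jan has 31 days: +31 → Feb 1, 1873 (288 left).
Feb has 28 days: +28 → Mar 1, 1873 (260 left).
Mar has 31 days: +31 → Apr 1, 1873 (229 left).
Apr has 30 days: +30 → May 1, 1873 (199 left).
May has 31 days: +31 → Jun 1, 1873 (168 left).
Jun has 30 days: +30 → Jul 1, 1873 (138 left).
Jul has 31 days: +31 → Aug 1, 1873 (107 left).
Aug has 31 days: +31 → Sep 1, 1873 (76 left).
Sep has 30 days: +30 → Oct 1, 1873 (46 left).
Oct has 31 days: +31 → Nov 1, 1873 (15 left).
+15 → Nov 16, 1873.

November 16, 1873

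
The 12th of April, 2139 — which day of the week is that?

Sunday

Doomsday rule: the anchor day for the 2100s is Sunday. For year 39: 39÷12 = 3 r 3, and 3÷4 = 0, so 3+3+0 = 6.
Sunday + 6 ≡ Saturday — that's 2139's doomsday.
In April the doomsday date is Apr 4.
Apr 12 is 8 days after Apr 4; 8 mod 7 = 1, so Saturday + 1 = Sunday.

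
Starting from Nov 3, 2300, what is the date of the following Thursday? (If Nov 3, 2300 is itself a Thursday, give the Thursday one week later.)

Nov 3, 2300 is a Saturday.
From Saturday to the next Thursday is 5 days.
Nov 3, 2300 + 5 = Nov 8, 2300.

November 8, 2300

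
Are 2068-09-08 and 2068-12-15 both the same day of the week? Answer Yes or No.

From Sep 8, 2068 to Dec 15, 2068 is 98 days.
98 mod 7 = 0, so they are the same weekday.
(Sep 8, 2068 is a Saturday; Dec 15, 2068 is a Saturday.)

Yes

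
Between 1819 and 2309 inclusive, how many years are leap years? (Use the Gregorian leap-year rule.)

119

Multiples of 4 in [1819,2309]: 123.
Of those, multiples of 100: 5 (not leap unless ÷400).
Multiples of 400: 1.
Leap years = 123 − 5 + 1 = 119.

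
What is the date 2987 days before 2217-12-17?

October 13, 2209

−365 (one year) → Dec 17, 2216 (2622 left).
−366 (one year; includes Feb 29, 2216) → Dec 17, 2215 (2256 left).
−365 (one year) → Dec 17, 2214 (1891 left).
−365 (one year) → Dec 17, 2213 (1526 left).
−365 (one year) → Dec 17, 2212 (1161 left).
−366 (one year; includes Feb 29, 2212) → Dec 17, 2211 (795 left).
−365 (one year) → Dec 17, 2210 (430 left).
−365 (one year) → Dec 17, 2209 (65 left).
−17 → Nov 30, 2209 (end of Nov, 30 days; 48 left).
−30 → Oct 31, 2209 (end of Oct, 31 days; 18 left).
−18 → Oct 13, 2209.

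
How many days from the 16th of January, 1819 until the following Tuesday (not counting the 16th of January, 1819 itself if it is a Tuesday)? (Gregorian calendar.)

3

Jan 16, 1819 is a Saturday.
From Saturday to the next Tuesday is 3 days.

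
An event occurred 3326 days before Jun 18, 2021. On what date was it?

−365 (one year) → Jun 18, 2020 (2961 left).
−366 (one year; includes Feb 29, 2020) → Jun 18, 2019 (2595 left).
−365 (one year) → Jun 18, 2018 (2230 left).
−365 (one year) → Jun 18, 2017 (1865 left).
−365 (one year) → Jun 18, 2016 (1500 left).
−366 (one year; includes Feb 29, 2016) → Jun 18, 2015 (1134 left).
−365 (one year) → Jun 18, 2014 (769 left).
−365 (one year) → Jun 18, 2013 (404 left).
−365 (one year) → Jun 18, 2012 (39 left).
−18 → May 31, 2012 (end of May, 31 days; 21 left).
−21 → May 10, 2012.

May 10, 2012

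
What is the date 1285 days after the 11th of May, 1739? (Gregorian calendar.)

November 16, 1742

+366 (one year; includes Feb 29, 1740) → May 11, 1740 (919 left).
+365 (one year) → May 11, 1741 (554 left).
+365 (one year) → May 11, 1742 (189 left).
May has 31 days: +21 → Jun 1, 1742 (168 left).
Jun has 30 days: +30 → Jul 1, 1742 (138 left).
Jul has 31 days: +31 → Aug 1, 1742 (107 left).
Aug has 31 days: +31 → Sep 1, 1742 (76 left).
Sep has 30 days: +30 → Oct 1, 1742 (46 left).
Oct has 31 days: +31 → Nov 1, 1742 (15 left).
+15 → Nov 16, 1742.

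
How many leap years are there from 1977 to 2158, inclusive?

Multiples of 4 in [1977,2158]: 45.
Of those, multiples of 100: 2 (not leap unless ÷400).
Multiples of 400: 1.
Leap years = 45 − 2 + 1 = 44.

44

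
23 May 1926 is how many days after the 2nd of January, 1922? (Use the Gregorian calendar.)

1602

Jan 2, 1922 → Jan 2, 1923: 365 days.
Jan 2, 1923 → Jan 2, 1924: 365 days.
Jan 2, 1924 → Jan 2, 1925: 366 days (Feb 29, 1924 is in that span).
Jan 2, 1925 → Jan 2, 1926: 365 days.
Jan 2, 1926 → Feb 2, 1926: 31 days (January has 31).
Feb 2, 1926 → Mar 2, 1926: 28 days (February has 28).
Mar 2, 1926 → Apr 2, 1926: 31 days (March has 31).
Apr 2, 1926 → May 2, 1926: 30 days (April has 30).
May 2, 1926 → May 23, 1926: 21 days.
Total: 1602 days.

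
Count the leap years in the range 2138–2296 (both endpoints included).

39

Multiples of 4 in [2138,2296]: 40.
Of those, multiples of 100: 1 (not leap unless ÷400).
Multiples of 400: 0.
Leap years = 40 − 1 + 0 = 39.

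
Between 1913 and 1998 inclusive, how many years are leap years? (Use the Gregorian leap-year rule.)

Multiples of 4 in [1913,1998]: 21.
Of those, multiples of 100: 0 (not leap unless ÷400).
Multiples of 400: 0.
Leap years = 21 − 0 + 0 = 21.

21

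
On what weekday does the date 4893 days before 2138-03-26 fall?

Wednesday

First find the weekday of Mar 26, 2138. Doomsday rule: the anchor day for the 2100s is Sunday. For year 38: 38÷12 = 3 r 2, and 2÷4 = 0, so 3+2+0 = 5.
Sunday + 5 ≡ Friday — that's 2138's doomsday.
In March the doomsday date is Mar 14.
Mar 26 is 12 days after Mar 14; 12 mod 7 = 5, so Friday + 5 = Wednesday.
4893 mod 7 = 0, so 4893 days before a Wednesday is Wednesday − 0 = Wednesday.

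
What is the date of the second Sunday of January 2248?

January 9, 2248

January 1, 2248 is a Saturday.
The first Sunday is therefore January 2 (1 days later).
The second Sunday is 2 + 1×7 = January 9.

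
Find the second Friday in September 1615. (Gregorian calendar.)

September 11, 1615

September 1, 1615 is a Tuesday.
The first Friday is therefore September 4 (3 days later).
The second Friday is 4 + 1×7 = September 11.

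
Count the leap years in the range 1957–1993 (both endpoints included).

Multiples of 4 in [1957,1993]: 9.
Of those, multiples of 100: 0 (not leap unless ÷400).
Multiples of 400: 0.
Leap years = 9 − 0 + 0 = 9.

9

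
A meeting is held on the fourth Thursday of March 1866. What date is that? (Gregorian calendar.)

March 22, 1866

March 1, 1866 is a Thursday.
The first Thursday is therefore March 1 (same day).
The fourth Thursday is 1 + 3×7 = March 22.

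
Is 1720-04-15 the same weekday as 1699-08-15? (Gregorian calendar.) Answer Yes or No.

No

From Aug 15, 1699 to Apr 15, 1720 is 7548 days.
7548 mod 7 = 2, so they are different weekdays.
(Aug 15, 1699 is a Saturday; Apr 15, 1720 is a Monday.)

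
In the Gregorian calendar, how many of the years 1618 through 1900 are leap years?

68

Multiples of 4 in [1618,1900]: 71.
Of those, multiples of 100: 3 (not leap unless ÷400).
Multiples of 400: 0.
Leap years = 71 − 3 + 0 = 68.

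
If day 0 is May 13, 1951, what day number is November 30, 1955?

1662

May 13, 1951 → May 13, 1952: 366 days (Feb 29, 1952 is in that span).
May 13, 1952 → May 13, 1953: 365 days.
May 13, 1953 → May 13, 1954: 365 days.
May 13, 1954 → May 13, 1955: 365 days.
May 13, 1955 → Jun 13, 1955: 31 days (May has 31).
Jun 13, 1955 → Jul 13, 1955: 30 days (June has 30).
Jul 13, 1955 → Aug 13, 1955: 31 days (July has 31).
Aug 13, 1955 → Sep 13, 1955: 31 days (August has 31).
Sep 13, 1955 → Oct 13, 1955: 30 days (September has 30).
Oct 13, 1955 → Nov 13, 1955: 31 days (October has 31).
Nov 13, 1955 → Nov 30, 1955: 17 days.
Total: 1662 days.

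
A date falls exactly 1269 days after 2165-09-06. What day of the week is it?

Sep 6, 2165 is a Friday.
1269 mod 7 = 2, so 1269 days after a Friday is Friday + 2 = Sunday.

Sunday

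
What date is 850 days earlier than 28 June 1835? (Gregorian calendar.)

February 28, 1833

−365 (one year) → Jun 28, 1834 (485 left).
−365 (one year) → Jun 28, 1833 (120 left).
−28 → May 31, 1833 (end of May, 31 days; 92 left).
−31 → Apr 30, 1833 (end of Apr, 30 days; 61 left).
−30 → Mar 31, 1833 (end of Mar, 31 days; 31 left).
−31 → Feb 28, 1833 (end of Feb, 28 days; 0 left).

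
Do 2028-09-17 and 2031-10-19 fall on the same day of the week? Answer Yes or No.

Yes

From Sep 17, 2028 to Oct 19, 2031 is 1127 days.
1127 mod 7 = 0, so they are the same weekday.
(Sep 17, 2028 is a Sunday; Oct 19, 2031 is a Sunday.)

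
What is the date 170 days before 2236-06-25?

January 7, 2236

−25 → May 31, 2236 (end of May, 31 days; 145 left).
−31 → Apr 30, 2236 (end of Apr, 30 days; 114 left).
−30 → Mar 31, 2236 (end of Mar, 31 days; 84 left).
−31 → Feb 29, 2236 (end of Feb, 29 days; 53 left).
−29 → Jan 31, 2236 (end of Jan, 31 days; 24 left).
−24 → Jan 7, 2236.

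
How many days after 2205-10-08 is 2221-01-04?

Oct 8, 2205 → Oct 8, 2206: 365 days.
Oct 8, 2206 → Oct 8, 2207: 365 days.
Oct 8, 2207 → Oct 8, 2208: 366 days (Feb 29, 2208 is in that span).
Oct 8, 2208 → Oct 8, 2209: 365 days.
Oct 8, 2209 → Oct 8, 2210: 365 days.
Oct 8, 2210 → Oct 8, 2211: 365 days.
Oct 8, 2211 → Oct 8, 2212: 366 days (Feb 29, 2212 is in that span).
Oct 8, 2212 → Oct 8, 2213: 365 days.
Oct 8, 2213 → Oct 8, 2214: 365 days.
Oct 8, 2214 → Oct 8, 2215: 365 days.
Oct 8, 2215 → Oct 8, 2216: 366 days (Feb 29, 2216 is in that span).
Oct 8, 2216 → Oct 8, 2217: 365 days.
Oct 8, 2217 → Oct 8, 2218: 365 days.
Oct 8, 2218 → Oct 8, 2219: 365 days.
Oct 8, 2219 → Oct 8, 2220: 366 days (Feb 29, 2220 is in that span).
Oct 8, 2220 → Nov 8, 2220: 31 days (October has 31).
Nov 8, 2220 → Dec 8, 2220: 30 days (November has 30).
Dec 8, 2220 → Jan 4, 2221: 27 days.
Total: 5567 days.

5567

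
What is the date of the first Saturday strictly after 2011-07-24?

Jul 24, 2011 is a Sunday.
From Sunday to the next Saturday is 6 days.
Jul 24, 2011 + 6 = Jul 30, 2011.

July 30, 2011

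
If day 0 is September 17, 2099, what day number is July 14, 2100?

Sep 17, 2099 → Oct 17, 2099: 30 days (September has 30).
Oct 17, 2099 → Nov 17, 2099: 31 days (October has 31).
Nov 17, 2099 → Dec 17, 2099: 30 days (November has 30).
Dec 17, 2099 → Jan 17, 2100: 31 days (December has 31).
Jan 17, 2100 → Feb 17, 2100: 31 days (January has 31).
Feb 17, 2100 → Mar 17, 2100: 28 days (February has 28).
Mar 17, 2100 → Apr 17, 2100: 31 days (March has 31).
Apr 17, 2100 → May 17, 2100: 30 days (April has 30).
May 17, 2100 → Jun 17, 2100: 31 days (May has 31).
Jun 17, 2100 → Jul 14, 2100: 27 days.
Total: 300 days.

300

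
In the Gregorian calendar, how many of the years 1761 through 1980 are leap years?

53

Multiples of 4 in [1761,1980]: 55.
Of those, multiples of 100: 2 (not leap unless ÷400).
Multiples of 400: 0.
Leap years = 55 − 2 + 0 = 53.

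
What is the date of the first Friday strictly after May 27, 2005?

June 3, 2005

May 27, 2005 is a Friday.
From Friday to the next Friday is 7 days.
May 27, 2005 + 7 = Jun 3, 2005.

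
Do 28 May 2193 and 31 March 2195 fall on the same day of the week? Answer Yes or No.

From May 28, 2193 to Mar 31, 2195 is 672 days.
672 mod 7 = 0, so they are the same weekday.
(May 28, 2193 is a Tuesday; Mar 31, 2195 is a Tuesday.)

Yes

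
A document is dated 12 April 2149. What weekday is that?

Doomsday rule: the anchor day for the 2100s is Sunday. For year 49: 49÷12 = 4 r 1, and 1÷4 = 0, so 4+1+0 = 5.
Sunday + 5 ≡ Friday — that's 2149's doomsday.
In April the doomsday date is Apr 4.
Apr 12 is 8 days after Apr 4; 8 mod 7 = 1, so Friday + 1 = Saturday.

Saturday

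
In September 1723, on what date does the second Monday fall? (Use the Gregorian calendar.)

September 13, 1723

September 1, 1723 is a Wednesday.
The first Monday is therefore September 6 (5 days later).
The second Monday is 6 + 1×7 = September 13.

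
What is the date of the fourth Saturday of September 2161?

September 1, 2161 is a Tuesday.
The first Saturday is therefore September 5 (4 days later).
The fourth Saturday is 5 + 3×7 = September 26.

September 26, 2161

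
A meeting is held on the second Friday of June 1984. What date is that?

June 8, 1984

June 1, 1984 is a Friday.
The first Friday is therefore June 1 (same day).
The second Friday is 1 + 1×7 = June 8.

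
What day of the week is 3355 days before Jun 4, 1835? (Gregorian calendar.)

Tuesday

Jun 4, 1835 is a Thursday.
3355 mod 7 = 2, so 3355 days before a Thursday is Thursday − 2 = Tuesday.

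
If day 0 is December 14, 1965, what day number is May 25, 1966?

Dec 14, 1965 → Jan 14, 1966: 31 days (December has 31).
Jan 14, 1966 → Feb 14, 1966: 31 days (January has 31).
Feb 14, 1966 → Mar 14, 1966: 28 days (February has 28).
Mar 14, 1966 → Apr 14, 1966: 31 days (March has 31).
Apr 14, 1966 → May 14, 1966: 30 days (April has 30).
May 14, 1966 → May 25, 1966: 11 days.
Total: 162 days.

162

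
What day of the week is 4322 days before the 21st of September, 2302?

Thursday

First find the weekday of Sep 21, 2302. Doomsday rule: the anchor day for the 2300s is Wednesday. For year 02: 2÷12 = 0 r 2, and 2÷4 = 0, so 0+2+0 = 2.
Wednesday + 2 ≡ Friday — that's 2302's doomsday.
In September the doomsday date is Sep 5.
Sep 21 is 16 days after Sep 5; 16 mod 7 = 2, so Friday + 2 = Sunday.
4322 mod 7 = 3, so 4322 days before a Sunday is Sunday − 3 = Thursday.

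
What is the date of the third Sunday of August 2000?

August 20, 2000

August 1, 2000 is a Tuesday.
The first Sunday is therefore August 6 (5 days later).
The third Sunday is 6 + 2×7 = August 20.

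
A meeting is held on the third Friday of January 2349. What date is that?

January 21, 2349

January 1, 2349 is a Saturday.
The first Friday is therefore January 7 (6 days later).
The third Friday is 7 + 2×7 = January 21.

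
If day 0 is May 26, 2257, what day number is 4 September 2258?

May 26, 2257 → May 26, 2258: 365 days.
May 26, 2258 → Jun 26, 2258: 31 days (May has 31).
Jun 26, 2258 → Jul 26, 2258: 30 days (June has 30).
Jul 26, 2258 → Aug 26, 2258: 31 days (July has 31).
Aug 26, 2258 → Sep 4, 2258: 9 days.
Total: 466 days.

466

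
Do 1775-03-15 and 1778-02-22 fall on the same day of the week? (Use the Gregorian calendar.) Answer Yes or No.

No

From Mar 15, 1775 to Feb 22, 1778 is 1075 days.
1075 mod 7 = 4, so they are different weekdays.
(Mar 15, 1775 is a Wednesday; Feb 22, 1778 is a Sunday.)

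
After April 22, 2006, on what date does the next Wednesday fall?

Apr 22, 2006 is a Saturday.
From Saturday to the next Wednesday is 4 days.
Apr 22, 2006 + 4 = Apr 26, 2006.

April 26, 2006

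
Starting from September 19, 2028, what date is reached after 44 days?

November 2, 2028

Sep has 30 days: +12 → Oct 1, 2028 (32 left).
Oct has 31 days: +31 → Nov 1, 2028 (1 left).
+1 → Nov 2, 2028.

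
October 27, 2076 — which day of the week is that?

Doomsday rule: the anchor day for the 2000s is Tuesday. For year 76: 76÷12 = 6 r 4, and 4÷4 = 1, so 6+4+1 = 11.
Tuesday + 11 ≡ Saturday — that's 2076's doomsday.
In October the doomsday date is Oct 10.
Oct 27 is 17 days after Oct 10; 17 mod 7 = 3, so Saturday + 3 = Tuesday.

Tuesday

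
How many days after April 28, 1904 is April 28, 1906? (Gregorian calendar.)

Apr 28, 1904 → Apr 28, 1905: 365 days.
Apr 28, 1905 → May 28, 1905: 30 days (April has 30).
May 28, 1905 → Jun 28, 1905: 31 days (May has 31).
Jun 28, 1905 → Jul 28, 1905: 30 days (June has 30).
Jul 28, 1905 → Aug 28, 1905: 31 days (July has 31).
Aug 28, 1905 → Sep 28, 1905: 31 days (August has 31).
Sep 28, 1905 → Oct 28, 1905: 30 days (September has 30).
Oct 28, 1905 → Nov 28, 1905: 31 days (October has 31).
Nov 28, 1905 → Dec 28, 1905: 30 days (November has 30).
Dec 28, 1905 → Jan 28, 1906: 31 days (December has 31).
Jan 28, 1906 → Feb 28, 1906: 31 days (January has 31).
Feb 28, 1906 → Mar 28, 1906: 28 days (February has 28).
Mar 28, 1906 → Apr 28, 1906: 31 days.
Total: 730 days.

730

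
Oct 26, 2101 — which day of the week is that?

Doomsday rule: the anchor day for the 2100s is Sunday. For year 01: 1÷12 = 0 r 1, and 1÷4 = 0, so 0+1+0 = 1.
Sunday + 1 ≡ Monday — that's 2101's doomsday.
In October the doomsday date is Oct 10.
Oct 26 is 16 days after Oct 10; 16 mod 7 = 2, so Monday + 2 = Wednesday.

Wednesday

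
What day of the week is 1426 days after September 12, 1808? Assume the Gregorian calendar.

First find the weekday of Sep 12, 1808. Doomsday rule: the anchor day for the 1800s is Friday. For year 08: 8÷12 = 0 r 8, and 8÷4 = 2, so 0+8+2 = 10.
Friday + 10 ≡ Monday — that's 1808's doomsday.
In September the doomsday date is Sep 5.
Sep 12 is 7 days after Sep 5; 7 mod 7 = 0, so Monday + 0 = Monday.
1426 mod 7 = 5, so 1426 days after a Monday is Monday + 5 = Saturday.

Saturday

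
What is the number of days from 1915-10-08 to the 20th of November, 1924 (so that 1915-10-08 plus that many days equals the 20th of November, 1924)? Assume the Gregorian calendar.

3331

Oct 8, 1915 → Oct 8, 1916: 366 days (Feb 29, 1916 is in that span).
Oct 8, 1916 → Oct 8, 1917: 365 days.
Oct 8, 1917 → Oct 8, 1918: 365 days.
Oct 8, 1918 → Oct 8, 1919: 365 days.
Oct 8, 1919 → Oct 8, 1920: 366 days (Feb 29, 1920 is in that span).
Oct 8, 1920 → Oct 8, 1921: 365 days.
Oct 8, 1921 → Oct 8, 1922: 365 days.
Oct 8, 1922 → Oct 8, 1923: 365 days.
Oct 8, 1923 → Oct 8, 1924: 366 days (Feb 29, 1924 is in that span).
Oct 8, 1924 → Nov 8, 1924: 31 days (October has 31).
Nov 8, 1924 → Nov 20, 1924: 12 days.
Total: 3331 days.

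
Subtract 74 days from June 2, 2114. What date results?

March 20, 2114

−2 → May 31, 2114 (end of May, 31 days; 72 left).
−31 → Apr 30, 2114 (end of Apr, 30 days; 41 left).
−30 → Mar 31, 2114 (end of Mar, 31 days; 11 left).
−11 → Mar 20, 2114.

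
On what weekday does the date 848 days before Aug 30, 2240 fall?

Aug 30, 2240 is a Sunday.
848 mod 7 = 1, so 848 days before a Sunday is Sunday − 1 = Saturday.

Saturday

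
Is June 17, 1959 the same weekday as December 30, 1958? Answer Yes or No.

No

From Dec 30, 1958 to Jun 17, 1959 is 169 days.
169 mod 7 = 1, so they are different weekdays.
(Dec 30, 1958 is a Tuesday; Jun 17, 1959 is a Wednesday.)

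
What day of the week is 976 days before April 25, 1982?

Apr 25, 1982 is a Sunday.
976 mod 7 = 3, so 976 days before a Sunday is Sunday − 3 = Thursday.

Thursday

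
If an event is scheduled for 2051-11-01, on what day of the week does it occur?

Wednesday

Doomsday rule: the anchor day for the 2000s is Tuesday. For year 51: 51÷12 = 4 r 3, and 3÷4 = 0, so 4+3+0 = 7.
Tuesday + 7 ≡ Tuesday — that's 2051's doomsday.
In November the doomsday date is Nov 7.
Nov 1 is 6 days before Nov 7; 6 mod 7 = 6, so Tuesday − 6 = Wednesday.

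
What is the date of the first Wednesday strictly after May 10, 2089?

May 11, 2089

May 10, 2089 is a Tuesday.
From Tuesday to the next Wednesday is 1 day.
May 10, 2089 + 1 = May 11, 2089.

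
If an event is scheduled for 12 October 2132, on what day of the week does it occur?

Sunday

Doomsday rule: the anchor day for the 2100s is Sunday. For year 32: 32÷12 = 2 r 8, and 8÷4 = 2, so 2+8+2 = 12.
Sunday + 12 ≡ Friday — that's 2132's doomsday.
In October the doomsday date is Oct 10.
Oct 12 is 2 days after Oct 10; 2 mod 7 = 2, so Friday + 2 = Sunday.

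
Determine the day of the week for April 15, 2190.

Doomsday rule: the anchor day for the 2100s is Sunday. For year 90: 90÷12 = 7 r 6, and 6÷4 = 1, so 7+6+1 = 14.
Sunday + 14 ≡ Sunday — that's 2190's doomsday.
In April the doomsday date is Apr 4.
Apr 15 is 11 days after Apr 4; 11 mod 7 = 4, so Sunday + 4 = Thursday.

Thursday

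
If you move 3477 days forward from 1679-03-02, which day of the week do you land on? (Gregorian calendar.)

Mar 2, 1679 is a Thursday.
3477 mod 7 = 5, so 3477 days after a Thursday is Thursday + 5 = Tuesday.

Tuesday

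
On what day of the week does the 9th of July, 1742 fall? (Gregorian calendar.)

Monday

Doomsday rule: the anchor day for the 1700s is Sunday. For year 42: 42÷12 = 3 r 6, and 6÷4 = 1, so 3+6+1 = 10.
Sunday + 10 ≡ Wednesday — that's 1742's doomsday.
In July the doomsday date is Jul 11.
Jul 9 is 2 days before Jul 11; 2 mod 7 = 2, so Wednesday − 2 = Monday.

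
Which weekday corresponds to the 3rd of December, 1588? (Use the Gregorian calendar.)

Doomsday rule: the anchor day for the 1500s is Wednesday. For year 88: 88÷12 = 7 r 4, and 4÷4 = 1, so 7+4+1 = 12.
Wednesday + 12 ≡ Monday — that's 1588's doomsday.
In December the doomsday date is Dec 12.
Dec 3 is 9 days before Dec 12; 9 mod 7 = 2, so Monday − 2 = Saturday.

Saturday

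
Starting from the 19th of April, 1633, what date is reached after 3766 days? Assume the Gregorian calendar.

+365 (one year) → Apr 19, 1634 (3401 left).
+365 (one year) → Apr 19, 1635 (3036 left).
+366 (one year; includes Feb 29, 1636) → Apr 19, 1636 (2670 left).
+365 (one year) → Apr 19, 1637 (2305 left).
+365 (one year) → Apr 19, 1638 (1940 left).
+365 (one year) → Apr 19, 1639 (1575 left).
+366 (one year; includes Feb 29, 1640) → Apr 19, 1640 (1209 left).
+365 (one year) → Apr 19, 1641 (844 left).
+365 (one year) → Apr 19, 1642 (479 left).
+365 (one year) → Apr 19, 1643 (114 left).
Apr has 30 days: +12 → May 1, 1643 (102 left).
May has 31 days: +31 → Jun 1, 1643 (71 left).
Jun has 30 days: +30 → Jul 1, 1643 (41 left).
Jul has 31 days: +31 → Aug 1, 1643 (10 left).
+10 → Aug 11, 1643.

August 11, 1643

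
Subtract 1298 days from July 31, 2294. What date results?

January 10, 2291

−365 (one year) → Jul 31, 2293 (933 left).
−365 (one year) → Jul 31, 2292 (568 left).
−366 (one year; includes Feb 29, 2292) → Jul 31, 2291 (202 left).
−31 → Jun 30, 2291 (end of Jun, 30 days; 171 left).
−30 → May 31, 2291 (end of May, 31 days; 141 left).
−31 → Apr 30, 2291 (end of Apr, 30 days; 110 left).
−30 → Mar 31, 2291 (end of Mar, 31 days; 80 left).
−31 → Feb 28, 2291 (end of Feb, 28 days; 49 left).
−28 → Jan 31, 2291 (end of Jan, 31 days; 21 left).
−21 → Jan 10, 2291.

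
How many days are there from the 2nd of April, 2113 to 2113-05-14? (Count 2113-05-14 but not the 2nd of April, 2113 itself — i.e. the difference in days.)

42

Apr 2, 2113 → May 2, 2113: 30 days (April has 30).
May 2, 2113 → May 14, 2113: 12 days.
Total: 42 days.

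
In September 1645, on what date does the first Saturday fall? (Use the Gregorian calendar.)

September 2, 1645

September 1, 1645 is a Friday.
The first Saturday is therefore September 2 (1 days later).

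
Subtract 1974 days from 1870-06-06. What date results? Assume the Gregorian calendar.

−365 (one year) → Jun 6, 1869 (1609 left).
−365 (one year) → Jun 6, 1868 (1244 left).
−366 (one year; includes Feb 29, 1868) → Jun 6, 1867 (878 left).
−365 (one year) → Jun 6, 1866 (513 left).
−365 (one year) → Jun 6, 1865 (148 left).
−6 → May 31, 1865 (end of May, 31 days; 142 left).
−31 → Apr 30, 1865 (end of Apr, 30 days; 111 left).
−30 → Mar 31, 1865 (end of Mar, 31 days; 81 left).
−31 → Feb 28, 1865 (end of Feb, 28 days; 50 left).
−28 → Jan 31, 1865 (end of Jan, 31 days; 22 left).
−22 → Jan 9, 1865.

January 9, 1865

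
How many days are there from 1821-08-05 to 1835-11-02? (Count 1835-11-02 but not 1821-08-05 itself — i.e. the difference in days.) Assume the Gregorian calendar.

5202

Aug 5, 1821 → Aug 5, 1822: 365 days.
Aug 5, 1822 → Aug 5, 1823: 365 days.
Aug 5, 1823 → Aug 5, 1824: 366 days (Feb 29, 1824 is in that span).
Aug 5, 1824 → Aug 5, 1825: 365 days.
Aug 5, 1825 → Aug 5, 1826: 365 days.
Aug 5, 1826 → Aug 5, 1827: 365 days.
Aug 5, 1827 → Aug 5, 1828: 366 days (Feb 29, 1828 is in that span).
Aug 5, 1828 → Aug 5, 1829: 365 days.
Aug 5, 1829 → Aug 5, 1830: 365 days.
Aug 5, 1830 → Aug 5, 1831: 365 days.
Aug 5, 1831 → Aug 5, 1832: 366 days (Feb 29, 1832 is in that span).
Aug 5, 1832 → Aug 5, 1833: 365 days.
Aug 5, 1833 → Aug 5, 1834: 365 days.
Aug 5, 1834 → Aug 5, 1835: 365 days.
Aug 5, 1835 → Sep 5, 1835: 31 days (August has 31).
Sep 5, 1835 → Oct 5, 1835: 30 days (September has 30).
Oct 5, 1835 → Nov 2, 1835: 28 days.
Total: 5202 days.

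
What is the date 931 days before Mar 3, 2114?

−365 (one year) → Mar 3, 2113 (566 left).
−365 (one year) → Mar 3, 2112 (201 left).
−3 → Feb 29, 2112 (end of Feb, 29 days; 198 left).
−29 → Jan 31, 2112 (end of Jan, 31 days; 169 left).
−31 → Dec 31, 2111 (end of Dec, 31 days; 138 left).
−31 → Nov 30, 2111 (end of Nov, 30 days; 107 left).
−30 → Oct 31, 2111 (end of Oct, 31 days; 77 left).
−31 → Sep 30, 2111 (end of Sep, 30 days; 46 left).
−30 → Aug 31, 2111 (end of Aug, 31 days; 16 left).
−16 → Aug 15, 2111.

August 15, 2111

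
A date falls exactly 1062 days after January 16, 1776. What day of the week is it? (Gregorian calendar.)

Sunday

First find the weekday of Jan 16, 1776. Doomsday rule: the anchor day for the 1700s is Sunday. For year 76: 76÷12 = 6 r 4, and 4÷4 = 1, so 6+4+1 = 11.
Sunday + 11 ≡ Thursday — that's 1776's doomsday.
In January the doomsday date is Jan 4 (1776 is a leap year (divisible by 4)).
Jan 16 is 12 days after Jan 4; 12 mod 7 = 5, so Thursday + 5 = Tuesday.
1062 mod 7 = 5, so 1062 days after a Tuesday is Tuesday + 5 = Sunday.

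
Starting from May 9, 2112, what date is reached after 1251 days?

October 12, 2115

+365 (one year) → May 9, 2113 (886 left).
+365 (one year) → May 9, 2114 (521 left).
+365 (one year) → May 9, 2115 (156 left).
May has 31 days: +23 → Jun 1, 2115 (133 left).
Jun has 30 days: +30 → Jul 1, 2115 (103 left).
Jul has 31 days: +31 → Aug 1, 2115 (72 left).
Aug has 31 days: +31 → Sep 1, 2115 (41 left).
Sep has 30 days: +30 → Oct 1, 2115 (11 left).
+11 → Oct 12, 2115.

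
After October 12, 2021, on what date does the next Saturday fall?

Oct 12, 2021 is a Tuesday.
From Tuesday to the next Saturday is 4 days.
Oct 12, 2021 + 4 = Oct 16, 2021.

October 16, 2021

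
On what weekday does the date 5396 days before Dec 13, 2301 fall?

Saturday

First find the weekday of Dec 13, 2301. Doomsday rule: the anchor day for the 2300s is Wednesday. For year 01: 1÷12 = 0 r 1, and 1÷4 = 0, so 0+1+0 = 1.
Wednesday + 1 ≡ Thursday — that's 2301's doomsday.
In December the doomsday date is Dec 12.
Dec 13 is 1 day after Dec 12; 1 mod 7 = 1, so Thursday + 1 = Friday.
5396 mod 7 = 6, so 5396 days before a Friday is Friday − 6 = Saturday.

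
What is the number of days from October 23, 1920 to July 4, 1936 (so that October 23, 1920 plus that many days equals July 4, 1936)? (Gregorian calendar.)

Oct 23, 1920 → Oct 23, 1921: 365 days.
Oct 23, 1921 → Oct 23, 1922: 365 days.
Oct 23, 1922 → Oct 23, 1923: 365 days.
Oct 23, 1923 → Oct 23, 1924: 366 days (Feb 29, 1924 is in that span).
Oct 23, 1924 → Oct 23, 1925: 365 days.
Oct 23, 1925 → Oct 23, 1926: 365 days.
Oct 23, 1926 → Oct 23, 1927: 365 days.
Oct 23, 1927 → Oct 23, 1928: 366 days (Feb 29, 1928 is in that span).
Oct 23, 1928 → Oct 23, 1929: 365 days.
Oct 23, 1929 → Oct 23, 1930: 365 days.
Oct 23, 1930 → Oct 23, 1931: 365 days.
Oct 23, 1931 → Oct 23, 1932: 366 days (Feb 29, 1932 is in that span).
Oct 23, 1932 → Oct 23, 1933: 365 days.
Oct 23, 1933 → Oct 23, 1934: 365 days.
Oct 23, 1934 → Oct 23, 1935: 365 days.
Oct 23, 1935 → Nov 23, 1935: 31 days (October has 31).
Nov 23, 1935 → Dec 23, 1935: 30 days (November has 30).
Dec 23, 1935 → Jan 23, 1936: 31 days (December has 31).
Jan 23, 1936 → Feb 23, 1936: 31 days (January has 31).
Feb 23, 1936 → Mar 23, 1936: 29 days (February has 29).
Mar 23, 1936 → Apr 23, 1936: 31 days (March has 31).
Apr 23, 1936 → May 23, 1936: 30 days (April has 30).
May 23, 1936 → Jun 23, 1936: 31 days (May has 31).
Jun 23, 1936 → Jul 4, 1936: 11 days.
Total: 5733 days.

5733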